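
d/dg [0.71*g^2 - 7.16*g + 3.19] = 1.42*g - 7.16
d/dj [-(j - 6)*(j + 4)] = 2 - 2*j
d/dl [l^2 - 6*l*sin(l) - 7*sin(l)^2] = -6*l*cos(l) + 2*l - 6*sin(l) - 7*sin(2*l)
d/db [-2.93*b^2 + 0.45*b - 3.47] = 0.45 - 5.86*b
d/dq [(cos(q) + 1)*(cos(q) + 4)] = -(2*cos(q) + 5)*sin(q)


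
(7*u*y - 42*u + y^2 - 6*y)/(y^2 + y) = (7*u*y - 42*u + y^2 - 6*y)/(y*(y + 1))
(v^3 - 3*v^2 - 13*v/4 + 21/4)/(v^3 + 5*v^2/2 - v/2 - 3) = (v - 7/2)/(v + 2)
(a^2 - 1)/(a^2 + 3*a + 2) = (a - 1)/(a + 2)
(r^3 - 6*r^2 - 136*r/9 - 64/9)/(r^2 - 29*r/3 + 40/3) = (9*r^2 + 18*r + 8)/(3*(3*r - 5))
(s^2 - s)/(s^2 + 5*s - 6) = s/(s + 6)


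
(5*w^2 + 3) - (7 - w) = 5*w^2 + w - 4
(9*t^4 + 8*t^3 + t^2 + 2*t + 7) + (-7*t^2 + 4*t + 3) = 9*t^4 + 8*t^3 - 6*t^2 + 6*t + 10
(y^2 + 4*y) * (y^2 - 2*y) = y^4 + 2*y^3 - 8*y^2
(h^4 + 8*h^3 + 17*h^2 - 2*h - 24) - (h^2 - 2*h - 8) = h^4 + 8*h^3 + 16*h^2 - 16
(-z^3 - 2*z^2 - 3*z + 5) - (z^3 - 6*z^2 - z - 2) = -2*z^3 + 4*z^2 - 2*z + 7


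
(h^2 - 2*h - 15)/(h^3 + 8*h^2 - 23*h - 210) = (h + 3)/(h^2 + 13*h + 42)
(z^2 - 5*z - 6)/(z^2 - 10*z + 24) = (z + 1)/(z - 4)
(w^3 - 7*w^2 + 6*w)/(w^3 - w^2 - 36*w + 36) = w/(w + 6)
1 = 1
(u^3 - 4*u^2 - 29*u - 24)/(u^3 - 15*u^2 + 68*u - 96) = (u^2 + 4*u + 3)/(u^2 - 7*u + 12)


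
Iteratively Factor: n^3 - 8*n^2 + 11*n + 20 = (n - 5)*(n^2 - 3*n - 4) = (n - 5)*(n - 4)*(n + 1)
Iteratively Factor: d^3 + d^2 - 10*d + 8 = (d - 1)*(d^2 + 2*d - 8) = (d - 2)*(d - 1)*(d + 4)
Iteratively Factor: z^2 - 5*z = (z - 5)*(z)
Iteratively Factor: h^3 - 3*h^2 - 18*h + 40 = (h + 4)*(h^2 - 7*h + 10) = (h - 5)*(h + 4)*(h - 2)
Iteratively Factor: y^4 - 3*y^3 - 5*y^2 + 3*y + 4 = (y - 1)*(y^3 - 2*y^2 - 7*y - 4) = (y - 1)*(y + 1)*(y^2 - 3*y - 4) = (y - 1)*(y + 1)^2*(y - 4)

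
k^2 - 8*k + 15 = (k - 5)*(k - 3)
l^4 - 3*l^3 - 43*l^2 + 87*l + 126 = (l - 7)*(l - 3)*(l + 1)*(l + 6)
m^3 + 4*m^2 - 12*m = m*(m - 2)*(m + 6)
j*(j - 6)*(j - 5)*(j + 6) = j^4 - 5*j^3 - 36*j^2 + 180*j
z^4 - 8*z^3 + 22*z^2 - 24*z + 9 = (z - 3)^2*(z - 1)^2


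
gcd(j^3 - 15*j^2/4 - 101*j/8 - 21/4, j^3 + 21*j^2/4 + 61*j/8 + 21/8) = j^2 + 9*j/4 + 7/8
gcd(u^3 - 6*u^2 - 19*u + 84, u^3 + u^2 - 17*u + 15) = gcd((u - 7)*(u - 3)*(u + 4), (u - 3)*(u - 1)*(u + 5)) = u - 3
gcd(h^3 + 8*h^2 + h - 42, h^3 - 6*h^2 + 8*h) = h - 2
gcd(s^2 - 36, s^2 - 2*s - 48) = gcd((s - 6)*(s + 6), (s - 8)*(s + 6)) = s + 6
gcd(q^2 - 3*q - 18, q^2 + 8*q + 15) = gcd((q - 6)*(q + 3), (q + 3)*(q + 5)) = q + 3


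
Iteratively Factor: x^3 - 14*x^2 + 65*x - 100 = (x - 5)*(x^2 - 9*x + 20) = (x - 5)^2*(x - 4)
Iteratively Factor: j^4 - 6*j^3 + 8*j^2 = (j)*(j^3 - 6*j^2 + 8*j) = j^2*(j^2 - 6*j + 8) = j^2*(j - 4)*(j - 2)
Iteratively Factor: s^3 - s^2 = (s - 1)*(s^2) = s*(s - 1)*(s)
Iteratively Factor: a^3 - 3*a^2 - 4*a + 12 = (a - 2)*(a^2 - a - 6) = (a - 2)*(a + 2)*(a - 3)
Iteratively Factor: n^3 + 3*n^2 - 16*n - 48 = (n + 4)*(n^2 - n - 12) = (n + 3)*(n + 4)*(n - 4)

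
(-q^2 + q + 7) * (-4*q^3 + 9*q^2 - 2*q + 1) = 4*q^5 - 13*q^4 - 17*q^3 + 60*q^2 - 13*q + 7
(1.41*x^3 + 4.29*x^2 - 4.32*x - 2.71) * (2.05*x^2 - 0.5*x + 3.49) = 2.8905*x^5 + 8.0895*x^4 - 6.0801*x^3 + 11.5766*x^2 - 13.7218*x - 9.4579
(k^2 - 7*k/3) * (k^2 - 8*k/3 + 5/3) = k^4 - 5*k^3 + 71*k^2/9 - 35*k/9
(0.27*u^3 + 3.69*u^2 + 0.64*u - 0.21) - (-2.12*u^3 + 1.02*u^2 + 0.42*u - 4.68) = 2.39*u^3 + 2.67*u^2 + 0.22*u + 4.47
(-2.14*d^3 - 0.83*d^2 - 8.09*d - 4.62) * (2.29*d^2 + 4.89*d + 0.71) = -4.9006*d^5 - 12.3653*d^4 - 24.1042*d^3 - 50.7292*d^2 - 28.3357*d - 3.2802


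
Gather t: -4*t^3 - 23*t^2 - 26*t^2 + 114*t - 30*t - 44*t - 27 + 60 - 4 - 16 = -4*t^3 - 49*t^2 + 40*t + 13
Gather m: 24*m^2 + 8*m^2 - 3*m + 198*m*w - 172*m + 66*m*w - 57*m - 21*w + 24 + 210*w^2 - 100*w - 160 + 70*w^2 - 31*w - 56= 32*m^2 + m*(264*w - 232) + 280*w^2 - 152*w - 192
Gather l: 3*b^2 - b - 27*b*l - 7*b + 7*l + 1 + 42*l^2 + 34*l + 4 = 3*b^2 - 8*b + 42*l^2 + l*(41 - 27*b) + 5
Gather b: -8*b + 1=1 - 8*b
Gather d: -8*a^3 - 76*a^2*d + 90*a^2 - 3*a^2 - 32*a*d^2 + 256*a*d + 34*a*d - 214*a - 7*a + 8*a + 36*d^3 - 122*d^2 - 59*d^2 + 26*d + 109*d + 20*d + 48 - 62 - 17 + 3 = -8*a^3 + 87*a^2 - 213*a + 36*d^3 + d^2*(-32*a - 181) + d*(-76*a^2 + 290*a + 155) - 28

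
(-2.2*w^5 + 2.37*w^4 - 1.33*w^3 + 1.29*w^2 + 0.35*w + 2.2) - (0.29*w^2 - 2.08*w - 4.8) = -2.2*w^5 + 2.37*w^4 - 1.33*w^3 + 1.0*w^2 + 2.43*w + 7.0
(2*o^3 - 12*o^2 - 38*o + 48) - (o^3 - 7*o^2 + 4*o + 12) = o^3 - 5*o^2 - 42*o + 36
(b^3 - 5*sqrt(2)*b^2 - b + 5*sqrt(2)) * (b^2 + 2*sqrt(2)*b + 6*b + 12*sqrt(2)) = b^5 - 3*sqrt(2)*b^4 + 6*b^4 - 18*sqrt(2)*b^3 - 21*b^3 - 126*b^2 + 3*sqrt(2)*b^2 + 20*b + 18*sqrt(2)*b + 120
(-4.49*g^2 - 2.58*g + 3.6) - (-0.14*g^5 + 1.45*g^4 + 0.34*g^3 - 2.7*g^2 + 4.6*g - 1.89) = 0.14*g^5 - 1.45*g^4 - 0.34*g^3 - 1.79*g^2 - 7.18*g + 5.49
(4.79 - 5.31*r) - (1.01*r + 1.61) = 3.18 - 6.32*r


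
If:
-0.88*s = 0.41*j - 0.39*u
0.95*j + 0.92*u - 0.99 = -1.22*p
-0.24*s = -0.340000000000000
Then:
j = 0.951219512195122*u - 3.04065040650406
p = 3.1791949886712 - 1.49480207916833*u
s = 1.42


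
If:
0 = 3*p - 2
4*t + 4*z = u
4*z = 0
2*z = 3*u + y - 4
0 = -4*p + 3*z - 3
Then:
No Solution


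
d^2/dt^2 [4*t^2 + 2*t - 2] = 8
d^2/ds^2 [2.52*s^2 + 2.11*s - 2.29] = 5.04000000000000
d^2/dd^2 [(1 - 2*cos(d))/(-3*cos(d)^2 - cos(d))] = (42*sin(d)^4/cos(d)^3 + 18*sin(d)^2 + 27 + 31/cos(d) - 18/cos(d)^2 - 44/cos(d)^3)/(3*cos(d) + 1)^3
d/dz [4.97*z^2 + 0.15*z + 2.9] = 9.94*z + 0.15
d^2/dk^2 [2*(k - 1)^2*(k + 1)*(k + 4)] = 24*k^2 + 36*k - 20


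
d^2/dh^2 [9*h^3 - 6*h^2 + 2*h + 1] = 54*h - 12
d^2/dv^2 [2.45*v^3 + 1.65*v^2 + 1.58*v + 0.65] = 14.7*v + 3.3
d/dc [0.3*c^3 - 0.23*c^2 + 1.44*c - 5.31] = 0.9*c^2 - 0.46*c + 1.44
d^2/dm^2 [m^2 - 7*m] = 2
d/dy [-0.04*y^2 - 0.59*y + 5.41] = -0.08*y - 0.59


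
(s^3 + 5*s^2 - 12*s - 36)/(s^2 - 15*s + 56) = (s^3 + 5*s^2 - 12*s - 36)/(s^2 - 15*s + 56)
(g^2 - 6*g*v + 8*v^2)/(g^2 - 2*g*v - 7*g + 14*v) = (g - 4*v)/(g - 7)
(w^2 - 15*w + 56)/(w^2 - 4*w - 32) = (w - 7)/(w + 4)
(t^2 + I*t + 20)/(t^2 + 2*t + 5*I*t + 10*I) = (t - 4*I)/(t + 2)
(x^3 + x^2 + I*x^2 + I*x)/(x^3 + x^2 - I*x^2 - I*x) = (x + I)/(x - I)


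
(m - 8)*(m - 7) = m^2 - 15*m + 56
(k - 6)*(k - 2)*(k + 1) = k^3 - 7*k^2 + 4*k + 12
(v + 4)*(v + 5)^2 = v^3 + 14*v^2 + 65*v + 100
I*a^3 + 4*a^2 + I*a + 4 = (a - 4*I)*(a + I)*(I*a + 1)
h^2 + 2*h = h*(h + 2)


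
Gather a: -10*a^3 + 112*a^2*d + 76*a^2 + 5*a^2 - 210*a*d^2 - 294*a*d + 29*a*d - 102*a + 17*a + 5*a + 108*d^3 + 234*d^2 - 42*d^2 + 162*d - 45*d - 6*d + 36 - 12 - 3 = -10*a^3 + a^2*(112*d + 81) + a*(-210*d^2 - 265*d - 80) + 108*d^3 + 192*d^2 + 111*d + 21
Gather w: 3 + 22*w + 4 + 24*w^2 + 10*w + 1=24*w^2 + 32*w + 8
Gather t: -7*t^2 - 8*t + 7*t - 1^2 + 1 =-7*t^2 - t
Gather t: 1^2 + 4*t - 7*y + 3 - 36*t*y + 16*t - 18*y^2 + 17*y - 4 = t*(20 - 36*y) - 18*y^2 + 10*y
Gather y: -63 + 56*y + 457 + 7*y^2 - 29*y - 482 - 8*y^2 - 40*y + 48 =-y^2 - 13*y - 40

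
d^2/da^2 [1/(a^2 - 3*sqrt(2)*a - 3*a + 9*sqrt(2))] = 2*(-a^2 + 3*a + 3*sqrt(2)*a + (-2*a + 3 + 3*sqrt(2))^2 - 9*sqrt(2))/(a^2 - 3*sqrt(2)*a - 3*a + 9*sqrt(2))^3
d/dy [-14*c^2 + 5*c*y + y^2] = 5*c + 2*y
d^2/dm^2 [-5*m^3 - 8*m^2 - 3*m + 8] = -30*m - 16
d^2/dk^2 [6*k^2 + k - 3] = 12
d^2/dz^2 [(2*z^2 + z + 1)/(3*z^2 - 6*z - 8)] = 2*(45*z^3 + 171*z^2 + 18*z + 140)/(27*z^6 - 162*z^5 + 108*z^4 + 648*z^3 - 288*z^2 - 1152*z - 512)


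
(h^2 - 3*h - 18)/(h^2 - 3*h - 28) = (-h^2 + 3*h + 18)/(-h^2 + 3*h + 28)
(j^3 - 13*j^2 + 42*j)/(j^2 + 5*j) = (j^2 - 13*j + 42)/(j + 5)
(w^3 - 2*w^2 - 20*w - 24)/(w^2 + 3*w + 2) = (w^2 - 4*w - 12)/(w + 1)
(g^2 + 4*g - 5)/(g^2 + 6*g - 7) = (g + 5)/(g + 7)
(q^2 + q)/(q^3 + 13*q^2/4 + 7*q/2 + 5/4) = 4*q/(4*q^2 + 9*q + 5)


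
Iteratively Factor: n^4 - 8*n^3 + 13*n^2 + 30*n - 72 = (n - 4)*(n^3 - 4*n^2 - 3*n + 18) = (n - 4)*(n - 3)*(n^2 - n - 6) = (n - 4)*(n - 3)*(n + 2)*(n - 3)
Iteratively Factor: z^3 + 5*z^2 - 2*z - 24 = (z + 4)*(z^2 + z - 6) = (z - 2)*(z + 4)*(z + 3)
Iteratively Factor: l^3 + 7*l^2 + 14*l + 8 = (l + 4)*(l^2 + 3*l + 2) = (l + 1)*(l + 4)*(l + 2)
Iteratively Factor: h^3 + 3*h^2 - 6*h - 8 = (h - 2)*(h^2 + 5*h + 4) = (h - 2)*(h + 1)*(h + 4)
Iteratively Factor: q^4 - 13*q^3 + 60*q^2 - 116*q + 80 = (q - 5)*(q^3 - 8*q^2 + 20*q - 16) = (q - 5)*(q - 2)*(q^2 - 6*q + 8) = (q - 5)*(q - 4)*(q - 2)*(q - 2)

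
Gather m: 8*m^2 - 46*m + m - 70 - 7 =8*m^2 - 45*m - 77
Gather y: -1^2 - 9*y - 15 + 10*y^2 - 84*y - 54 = 10*y^2 - 93*y - 70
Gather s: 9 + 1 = 10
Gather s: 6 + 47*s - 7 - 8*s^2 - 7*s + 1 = -8*s^2 + 40*s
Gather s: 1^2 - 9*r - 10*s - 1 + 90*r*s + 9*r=s*(90*r - 10)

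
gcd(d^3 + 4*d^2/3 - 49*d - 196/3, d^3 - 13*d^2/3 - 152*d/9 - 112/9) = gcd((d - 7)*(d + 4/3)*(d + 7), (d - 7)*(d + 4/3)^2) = d^2 - 17*d/3 - 28/3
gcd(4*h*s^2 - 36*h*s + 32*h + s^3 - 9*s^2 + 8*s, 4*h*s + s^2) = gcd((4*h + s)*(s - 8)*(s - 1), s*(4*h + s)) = 4*h + s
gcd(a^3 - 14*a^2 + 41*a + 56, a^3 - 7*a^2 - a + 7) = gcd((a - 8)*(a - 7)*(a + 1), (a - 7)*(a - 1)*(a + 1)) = a^2 - 6*a - 7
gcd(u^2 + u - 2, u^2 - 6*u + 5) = u - 1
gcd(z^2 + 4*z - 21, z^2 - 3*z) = z - 3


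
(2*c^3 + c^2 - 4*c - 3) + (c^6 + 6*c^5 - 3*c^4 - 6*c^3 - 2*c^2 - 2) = c^6 + 6*c^5 - 3*c^4 - 4*c^3 - c^2 - 4*c - 5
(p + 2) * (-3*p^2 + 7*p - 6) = -3*p^3 + p^2 + 8*p - 12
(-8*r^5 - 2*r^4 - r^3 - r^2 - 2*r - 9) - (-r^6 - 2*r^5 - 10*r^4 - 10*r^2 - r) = r^6 - 6*r^5 + 8*r^4 - r^3 + 9*r^2 - r - 9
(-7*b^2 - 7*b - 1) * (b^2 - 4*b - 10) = -7*b^4 + 21*b^3 + 97*b^2 + 74*b + 10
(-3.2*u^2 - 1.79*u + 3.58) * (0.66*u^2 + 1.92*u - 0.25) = -2.112*u^4 - 7.3254*u^3 - 0.274*u^2 + 7.3211*u - 0.895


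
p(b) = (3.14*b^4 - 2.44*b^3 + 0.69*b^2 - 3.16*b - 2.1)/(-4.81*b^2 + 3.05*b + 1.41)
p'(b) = (9.62*b - 3.05)*(3.14*b^4 - 2.44*b^3 + 0.69*b^2 - 3.16*b - 2.1)/(-4.81*b^2 + 3.05*b + 1.41)^2 + (12.56*b^3 - 7.32*b^2 + 1.38*b - 3.16)/(-4.81*b^2 + 3.05*b + 1.41)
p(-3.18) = -7.28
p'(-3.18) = 4.23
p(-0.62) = -0.50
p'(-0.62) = 2.27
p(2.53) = -3.85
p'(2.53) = -3.46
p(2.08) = -2.38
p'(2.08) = -3.11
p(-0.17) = -2.03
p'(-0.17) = 7.77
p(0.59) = -2.50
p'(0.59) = -5.79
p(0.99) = 13.71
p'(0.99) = -322.89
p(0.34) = -1.67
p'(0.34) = -1.80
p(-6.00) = -24.41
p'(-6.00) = 7.92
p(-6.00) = -24.41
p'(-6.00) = 7.92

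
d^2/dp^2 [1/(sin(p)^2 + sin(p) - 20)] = (-4*sin(p)^4 - 3*sin(p)^3 - 75*sin(p)^2 - 14*sin(p) + 42)/(sin(p)^2 + sin(p) - 20)^3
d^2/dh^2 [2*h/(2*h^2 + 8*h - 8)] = 2*(4*h*(h + 2)^2 - (3*h + 4)*(h^2 + 4*h - 4))/(h^2 + 4*h - 4)^3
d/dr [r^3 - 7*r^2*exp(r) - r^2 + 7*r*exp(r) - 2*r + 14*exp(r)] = -7*r^2*exp(r) + 3*r^2 - 7*r*exp(r) - 2*r + 21*exp(r) - 2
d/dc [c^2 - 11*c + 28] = 2*c - 11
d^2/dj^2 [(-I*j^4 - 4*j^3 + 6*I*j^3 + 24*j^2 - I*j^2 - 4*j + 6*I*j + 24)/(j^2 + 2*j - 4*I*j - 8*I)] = 2*I*(-j^3 - 6*j^2 - 12*j + 32)/(j^3 + 6*j^2 + 12*j + 8)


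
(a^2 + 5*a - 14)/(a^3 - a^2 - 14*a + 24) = (a + 7)/(a^2 + a - 12)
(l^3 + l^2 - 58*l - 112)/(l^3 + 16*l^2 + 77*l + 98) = (l - 8)/(l + 7)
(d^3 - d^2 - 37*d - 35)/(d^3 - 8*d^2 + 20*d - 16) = (d^3 - d^2 - 37*d - 35)/(d^3 - 8*d^2 + 20*d - 16)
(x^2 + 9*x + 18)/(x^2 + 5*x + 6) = (x + 6)/(x + 2)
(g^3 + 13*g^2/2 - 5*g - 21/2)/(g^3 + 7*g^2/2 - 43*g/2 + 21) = (g + 1)/(g - 2)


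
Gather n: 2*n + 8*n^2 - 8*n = 8*n^2 - 6*n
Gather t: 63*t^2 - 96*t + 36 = 63*t^2 - 96*t + 36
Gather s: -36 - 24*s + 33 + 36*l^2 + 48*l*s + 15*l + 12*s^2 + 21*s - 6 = 36*l^2 + 15*l + 12*s^2 + s*(48*l - 3) - 9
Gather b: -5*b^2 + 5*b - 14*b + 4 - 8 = -5*b^2 - 9*b - 4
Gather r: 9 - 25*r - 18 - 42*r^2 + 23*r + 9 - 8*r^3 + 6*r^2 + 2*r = -8*r^3 - 36*r^2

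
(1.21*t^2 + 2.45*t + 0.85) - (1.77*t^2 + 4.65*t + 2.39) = -0.56*t^2 - 2.2*t - 1.54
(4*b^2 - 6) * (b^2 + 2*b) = 4*b^4 + 8*b^3 - 6*b^2 - 12*b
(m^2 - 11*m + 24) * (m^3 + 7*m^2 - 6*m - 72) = m^5 - 4*m^4 - 59*m^3 + 162*m^2 + 648*m - 1728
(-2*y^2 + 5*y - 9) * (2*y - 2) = -4*y^3 + 14*y^2 - 28*y + 18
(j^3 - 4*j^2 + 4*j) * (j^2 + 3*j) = j^5 - j^4 - 8*j^3 + 12*j^2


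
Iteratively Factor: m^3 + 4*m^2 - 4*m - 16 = (m + 4)*(m^2 - 4) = (m + 2)*(m + 4)*(m - 2)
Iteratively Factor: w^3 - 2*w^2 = (w)*(w^2 - 2*w) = w*(w - 2)*(w)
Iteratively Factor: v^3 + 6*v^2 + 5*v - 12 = (v + 3)*(v^2 + 3*v - 4) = (v + 3)*(v + 4)*(v - 1)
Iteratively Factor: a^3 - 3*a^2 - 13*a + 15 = (a - 1)*(a^2 - 2*a - 15) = (a - 1)*(a + 3)*(a - 5)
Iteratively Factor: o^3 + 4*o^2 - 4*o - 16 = (o + 2)*(o^2 + 2*o - 8) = (o - 2)*(o + 2)*(o + 4)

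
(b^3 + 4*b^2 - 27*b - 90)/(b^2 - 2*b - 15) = b + 6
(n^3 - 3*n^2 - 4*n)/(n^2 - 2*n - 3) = n*(n - 4)/(n - 3)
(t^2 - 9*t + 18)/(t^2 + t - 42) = (t - 3)/(t + 7)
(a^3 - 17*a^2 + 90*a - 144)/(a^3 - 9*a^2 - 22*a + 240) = (a - 3)/(a + 5)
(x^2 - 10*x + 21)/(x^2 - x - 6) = (x - 7)/(x + 2)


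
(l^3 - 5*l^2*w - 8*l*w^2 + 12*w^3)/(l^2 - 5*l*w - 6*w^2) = (l^2 + l*w - 2*w^2)/(l + w)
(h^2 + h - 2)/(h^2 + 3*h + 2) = (h - 1)/(h + 1)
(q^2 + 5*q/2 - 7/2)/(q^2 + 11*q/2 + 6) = (2*q^2 + 5*q - 7)/(2*q^2 + 11*q + 12)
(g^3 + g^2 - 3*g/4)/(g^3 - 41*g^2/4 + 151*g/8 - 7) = 2*g*(2*g + 3)/(4*g^2 - 39*g + 56)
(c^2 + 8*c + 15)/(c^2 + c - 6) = (c + 5)/(c - 2)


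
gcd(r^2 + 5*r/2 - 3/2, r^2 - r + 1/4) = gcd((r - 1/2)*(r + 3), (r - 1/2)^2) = r - 1/2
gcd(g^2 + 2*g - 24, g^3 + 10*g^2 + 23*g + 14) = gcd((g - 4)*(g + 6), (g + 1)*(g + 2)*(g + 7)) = 1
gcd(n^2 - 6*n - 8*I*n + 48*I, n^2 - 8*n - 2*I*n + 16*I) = 1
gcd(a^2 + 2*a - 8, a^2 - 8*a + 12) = a - 2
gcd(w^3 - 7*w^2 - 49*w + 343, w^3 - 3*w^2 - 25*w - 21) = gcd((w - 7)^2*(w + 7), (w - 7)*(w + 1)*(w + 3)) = w - 7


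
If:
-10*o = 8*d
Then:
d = -5*o/4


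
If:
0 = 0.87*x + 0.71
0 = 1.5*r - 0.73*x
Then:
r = -0.40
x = -0.82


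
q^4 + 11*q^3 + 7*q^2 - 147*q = q*(q - 3)*(q + 7)^2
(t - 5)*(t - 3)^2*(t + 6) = t^4 - 5*t^3 - 27*t^2 + 189*t - 270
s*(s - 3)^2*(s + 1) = s^4 - 5*s^3 + 3*s^2 + 9*s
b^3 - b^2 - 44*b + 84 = (b - 6)*(b - 2)*(b + 7)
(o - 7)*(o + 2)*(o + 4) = o^3 - o^2 - 34*o - 56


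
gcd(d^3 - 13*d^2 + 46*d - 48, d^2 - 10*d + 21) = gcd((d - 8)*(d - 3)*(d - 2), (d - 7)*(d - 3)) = d - 3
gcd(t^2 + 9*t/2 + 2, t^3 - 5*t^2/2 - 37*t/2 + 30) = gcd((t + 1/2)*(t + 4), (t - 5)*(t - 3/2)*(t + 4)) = t + 4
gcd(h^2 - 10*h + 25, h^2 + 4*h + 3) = 1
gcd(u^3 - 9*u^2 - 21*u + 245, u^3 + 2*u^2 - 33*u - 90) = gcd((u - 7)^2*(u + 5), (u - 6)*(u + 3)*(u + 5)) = u + 5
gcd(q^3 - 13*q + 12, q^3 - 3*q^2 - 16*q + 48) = q^2 + q - 12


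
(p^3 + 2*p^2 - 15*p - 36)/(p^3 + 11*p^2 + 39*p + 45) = (p - 4)/(p + 5)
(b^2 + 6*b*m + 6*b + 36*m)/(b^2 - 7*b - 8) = (b^2 + 6*b*m + 6*b + 36*m)/(b^2 - 7*b - 8)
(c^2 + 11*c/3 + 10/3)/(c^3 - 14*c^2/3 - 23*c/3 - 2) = (3*c^2 + 11*c + 10)/(3*c^3 - 14*c^2 - 23*c - 6)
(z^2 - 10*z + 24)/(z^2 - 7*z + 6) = (z - 4)/(z - 1)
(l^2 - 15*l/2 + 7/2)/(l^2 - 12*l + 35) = (l - 1/2)/(l - 5)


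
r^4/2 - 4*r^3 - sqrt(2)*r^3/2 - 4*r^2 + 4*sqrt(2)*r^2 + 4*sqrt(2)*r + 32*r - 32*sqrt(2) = (r/2 + sqrt(2))*(r - 8)*(r - 2*sqrt(2))*(r - sqrt(2))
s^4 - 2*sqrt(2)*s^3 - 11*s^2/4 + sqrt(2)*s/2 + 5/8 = (s - 1/2)*(s + 1/2)*(s - 5*sqrt(2)/2)*(s + sqrt(2)/2)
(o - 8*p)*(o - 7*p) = o^2 - 15*o*p + 56*p^2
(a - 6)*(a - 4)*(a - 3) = a^3 - 13*a^2 + 54*a - 72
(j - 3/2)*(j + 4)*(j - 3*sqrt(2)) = j^3 - 3*sqrt(2)*j^2 + 5*j^2/2 - 15*sqrt(2)*j/2 - 6*j + 18*sqrt(2)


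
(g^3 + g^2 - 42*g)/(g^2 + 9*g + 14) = g*(g - 6)/(g + 2)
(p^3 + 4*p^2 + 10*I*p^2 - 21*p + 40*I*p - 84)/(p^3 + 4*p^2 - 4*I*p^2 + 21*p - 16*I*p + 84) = (p + 7*I)/(p - 7*I)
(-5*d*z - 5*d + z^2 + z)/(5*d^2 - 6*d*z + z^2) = (z + 1)/(-d + z)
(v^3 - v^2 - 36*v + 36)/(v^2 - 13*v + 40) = (v^3 - v^2 - 36*v + 36)/(v^2 - 13*v + 40)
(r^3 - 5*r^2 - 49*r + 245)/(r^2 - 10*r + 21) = (r^2 + 2*r - 35)/(r - 3)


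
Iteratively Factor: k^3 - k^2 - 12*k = (k - 4)*(k^2 + 3*k) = k*(k - 4)*(k + 3)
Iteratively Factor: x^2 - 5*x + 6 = (x - 2)*(x - 3)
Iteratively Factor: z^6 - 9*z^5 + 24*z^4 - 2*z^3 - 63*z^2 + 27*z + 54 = (z - 2)*(z^5 - 7*z^4 + 10*z^3 + 18*z^2 - 27*z - 27) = (z - 3)*(z - 2)*(z^4 - 4*z^3 - 2*z^2 + 12*z + 9) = (z - 3)^2*(z - 2)*(z^3 - z^2 - 5*z - 3) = (z - 3)^2*(z - 2)*(z + 1)*(z^2 - 2*z - 3) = (z - 3)^2*(z - 2)*(z + 1)^2*(z - 3)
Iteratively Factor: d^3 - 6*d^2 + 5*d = (d - 1)*(d^2 - 5*d) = d*(d - 1)*(d - 5)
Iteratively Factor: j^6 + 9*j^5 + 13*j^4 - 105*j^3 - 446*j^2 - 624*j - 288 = (j + 4)*(j^5 + 5*j^4 - 7*j^3 - 77*j^2 - 138*j - 72) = (j + 3)*(j + 4)*(j^4 + 2*j^3 - 13*j^2 - 38*j - 24) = (j + 2)*(j + 3)*(j + 4)*(j^3 - 13*j - 12) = (j + 1)*(j + 2)*(j + 3)*(j + 4)*(j^2 - j - 12) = (j - 4)*(j + 1)*(j + 2)*(j + 3)*(j + 4)*(j + 3)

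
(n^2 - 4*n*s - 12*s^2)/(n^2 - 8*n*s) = (n^2 - 4*n*s - 12*s^2)/(n*(n - 8*s))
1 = 1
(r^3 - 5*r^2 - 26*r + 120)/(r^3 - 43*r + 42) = (r^2 + r - 20)/(r^2 + 6*r - 7)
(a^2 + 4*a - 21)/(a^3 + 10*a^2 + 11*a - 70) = (a - 3)/(a^2 + 3*a - 10)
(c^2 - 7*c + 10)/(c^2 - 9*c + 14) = (c - 5)/(c - 7)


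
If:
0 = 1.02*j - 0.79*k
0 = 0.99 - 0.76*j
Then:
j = 1.30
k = 1.68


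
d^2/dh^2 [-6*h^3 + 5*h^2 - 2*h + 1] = 10 - 36*h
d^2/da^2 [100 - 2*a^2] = -4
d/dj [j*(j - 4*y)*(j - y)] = 3*j^2 - 10*j*y + 4*y^2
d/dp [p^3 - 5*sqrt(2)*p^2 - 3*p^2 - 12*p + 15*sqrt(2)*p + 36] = 3*p^2 - 10*sqrt(2)*p - 6*p - 12 + 15*sqrt(2)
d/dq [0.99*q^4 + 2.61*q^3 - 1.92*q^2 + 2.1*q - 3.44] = 3.96*q^3 + 7.83*q^2 - 3.84*q + 2.1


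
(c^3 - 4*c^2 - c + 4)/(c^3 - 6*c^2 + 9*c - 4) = (c + 1)/(c - 1)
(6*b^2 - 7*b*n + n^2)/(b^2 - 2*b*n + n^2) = (6*b - n)/(b - n)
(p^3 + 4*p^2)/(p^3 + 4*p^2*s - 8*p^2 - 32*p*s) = p*(p + 4)/(p^2 + 4*p*s - 8*p - 32*s)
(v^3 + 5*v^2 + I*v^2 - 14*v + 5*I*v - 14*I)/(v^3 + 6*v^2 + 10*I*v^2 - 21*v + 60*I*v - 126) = (v^3 + v^2*(5 + I) + v*(-14 + 5*I) - 14*I)/(v^3 + v^2*(6 + 10*I) + v*(-21 + 60*I) - 126)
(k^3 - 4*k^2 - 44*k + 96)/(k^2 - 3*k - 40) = (k^2 + 4*k - 12)/(k + 5)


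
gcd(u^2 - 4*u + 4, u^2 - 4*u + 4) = u^2 - 4*u + 4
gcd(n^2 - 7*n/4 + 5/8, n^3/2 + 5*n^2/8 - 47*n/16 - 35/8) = 1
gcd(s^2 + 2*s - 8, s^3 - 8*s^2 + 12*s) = s - 2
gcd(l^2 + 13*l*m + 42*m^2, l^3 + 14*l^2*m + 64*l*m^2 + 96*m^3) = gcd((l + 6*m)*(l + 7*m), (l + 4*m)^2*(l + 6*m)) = l + 6*m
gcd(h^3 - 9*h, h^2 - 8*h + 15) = h - 3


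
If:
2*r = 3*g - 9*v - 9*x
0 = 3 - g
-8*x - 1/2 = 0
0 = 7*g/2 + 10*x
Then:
No Solution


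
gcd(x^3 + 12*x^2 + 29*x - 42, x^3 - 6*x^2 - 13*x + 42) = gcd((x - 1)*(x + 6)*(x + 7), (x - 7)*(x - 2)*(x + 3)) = 1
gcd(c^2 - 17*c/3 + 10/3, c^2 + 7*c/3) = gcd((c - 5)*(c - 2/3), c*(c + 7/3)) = 1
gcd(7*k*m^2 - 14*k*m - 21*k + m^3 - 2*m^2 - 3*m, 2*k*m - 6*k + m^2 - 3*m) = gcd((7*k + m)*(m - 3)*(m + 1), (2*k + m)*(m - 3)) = m - 3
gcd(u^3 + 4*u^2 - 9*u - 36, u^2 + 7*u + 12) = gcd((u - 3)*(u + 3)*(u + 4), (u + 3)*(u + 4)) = u^2 + 7*u + 12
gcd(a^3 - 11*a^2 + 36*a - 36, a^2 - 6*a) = a - 6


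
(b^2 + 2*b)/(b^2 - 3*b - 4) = b*(b + 2)/(b^2 - 3*b - 4)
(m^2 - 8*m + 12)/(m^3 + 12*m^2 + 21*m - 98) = (m - 6)/(m^2 + 14*m + 49)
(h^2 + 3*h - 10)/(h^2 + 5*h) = (h - 2)/h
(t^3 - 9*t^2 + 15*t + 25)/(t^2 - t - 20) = (t^2 - 4*t - 5)/(t + 4)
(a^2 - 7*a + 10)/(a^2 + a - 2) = (a^2 - 7*a + 10)/(a^2 + a - 2)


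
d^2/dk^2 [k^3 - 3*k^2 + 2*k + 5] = 6*k - 6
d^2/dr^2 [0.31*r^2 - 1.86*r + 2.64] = 0.620000000000000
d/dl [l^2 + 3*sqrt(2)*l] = 2*l + 3*sqrt(2)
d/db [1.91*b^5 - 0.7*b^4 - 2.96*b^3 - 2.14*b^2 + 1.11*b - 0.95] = 9.55*b^4 - 2.8*b^3 - 8.88*b^2 - 4.28*b + 1.11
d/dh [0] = 0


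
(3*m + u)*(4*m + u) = 12*m^2 + 7*m*u + u^2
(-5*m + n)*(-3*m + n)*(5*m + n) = 75*m^3 - 25*m^2*n - 3*m*n^2 + n^3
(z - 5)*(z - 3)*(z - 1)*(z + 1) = z^4 - 8*z^3 + 14*z^2 + 8*z - 15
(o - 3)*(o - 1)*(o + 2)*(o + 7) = o^4 + 5*o^3 - 19*o^2 - 29*o + 42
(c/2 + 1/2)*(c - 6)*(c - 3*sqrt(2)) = c^3/2 - 5*c^2/2 - 3*sqrt(2)*c^2/2 - 3*c + 15*sqrt(2)*c/2 + 9*sqrt(2)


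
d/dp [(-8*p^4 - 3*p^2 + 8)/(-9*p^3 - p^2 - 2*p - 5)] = (2*p*(16*p^2 + 3)*(9*p^3 + p^2 + 2*p + 5) - (27*p^2 + 2*p + 2)*(8*p^4 + 3*p^2 - 8))/(9*p^3 + p^2 + 2*p + 5)^2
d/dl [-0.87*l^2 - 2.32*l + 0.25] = -1.74*l - 2.32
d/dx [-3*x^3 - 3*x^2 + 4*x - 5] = -9*x^2 - 6*x + 4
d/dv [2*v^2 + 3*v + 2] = 4*v + 3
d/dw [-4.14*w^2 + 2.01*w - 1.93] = 2.01 - 8.28*w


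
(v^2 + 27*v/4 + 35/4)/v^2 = 1 + 27/(4*v) + 35/(4*v^2)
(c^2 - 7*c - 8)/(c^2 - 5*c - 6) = (c - 8)/(c - 6)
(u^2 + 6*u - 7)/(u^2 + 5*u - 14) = (u - 1)/(u - 2)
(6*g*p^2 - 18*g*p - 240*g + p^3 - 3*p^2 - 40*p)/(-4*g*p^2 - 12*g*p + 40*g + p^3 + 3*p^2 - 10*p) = (6*g*p - 48*g + p^2 - 8*p)/(-4*g*p + 8*g + p^2 - 2*p)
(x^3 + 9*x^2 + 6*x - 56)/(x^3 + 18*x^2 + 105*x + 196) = (x - 2)/(x + 7)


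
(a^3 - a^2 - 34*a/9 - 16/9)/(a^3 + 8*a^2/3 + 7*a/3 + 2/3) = (a - 8/3)/(a + 1)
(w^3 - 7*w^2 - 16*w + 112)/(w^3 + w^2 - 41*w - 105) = (w^2 - 16)/(w^2 + 8*w + 15)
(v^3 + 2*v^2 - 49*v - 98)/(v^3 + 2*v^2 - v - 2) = (v^2 - 49)/(v^2 - 1)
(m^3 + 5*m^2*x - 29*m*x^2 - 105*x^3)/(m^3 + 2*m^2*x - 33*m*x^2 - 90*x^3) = (-m^2 - 2*m*x + 35*x^2)/(-m^2 + m*x + 30*x^2)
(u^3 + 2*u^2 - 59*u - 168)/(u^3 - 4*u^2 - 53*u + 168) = (u + 3)/(u - 3)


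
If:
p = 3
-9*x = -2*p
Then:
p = 3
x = 2/3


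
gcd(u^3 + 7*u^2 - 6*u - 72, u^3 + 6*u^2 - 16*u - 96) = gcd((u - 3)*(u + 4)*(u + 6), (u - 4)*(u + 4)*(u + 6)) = u^2 + 10*u + 24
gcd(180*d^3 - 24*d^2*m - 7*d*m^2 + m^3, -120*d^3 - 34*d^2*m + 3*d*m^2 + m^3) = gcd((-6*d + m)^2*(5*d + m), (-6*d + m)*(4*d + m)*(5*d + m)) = 30*d^2 + d*m - m^2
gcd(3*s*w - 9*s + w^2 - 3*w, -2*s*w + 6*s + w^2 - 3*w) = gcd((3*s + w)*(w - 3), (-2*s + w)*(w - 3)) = w - 3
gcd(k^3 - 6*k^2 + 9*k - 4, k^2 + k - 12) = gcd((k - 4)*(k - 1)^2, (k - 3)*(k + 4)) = 1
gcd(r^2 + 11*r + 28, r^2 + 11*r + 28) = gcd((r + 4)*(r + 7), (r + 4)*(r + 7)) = r^2 + 11*r + 28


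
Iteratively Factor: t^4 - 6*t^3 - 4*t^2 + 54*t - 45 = (t - 1)*(t^3 - 5*t^2 - 9*t + 45) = (t - 1)*(t + 3)*(t^2 - 8*t + 15) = (t - 5)*(t - 1)*(t + 3)*(t - 3)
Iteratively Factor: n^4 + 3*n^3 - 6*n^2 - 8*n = (n + 1)*(n^3 + 2*n^2 - 8*n) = n*(n + 1)*(n^2 + 2*n - 8) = n*(n + 1)*(n + 4)*(n - 2)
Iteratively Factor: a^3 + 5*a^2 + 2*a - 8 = (a + 2)*(a^2 + 3*a - 4) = (a - 1)*(a + 2)*(a + 4)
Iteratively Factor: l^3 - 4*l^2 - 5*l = (l)*(l^2 - 4*l - 5) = l*(l - 5)*(l + 1)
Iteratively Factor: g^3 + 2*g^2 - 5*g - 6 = (g + 1)*(g^2 + g - 6) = (g + 1)*(g + 3)*(g - 2)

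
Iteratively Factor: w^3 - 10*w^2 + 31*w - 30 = (w - 5)*(w^2 - 5*w + 6) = (w - 5)*(w - 3)*(w - 2)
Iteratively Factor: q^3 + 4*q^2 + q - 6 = (q - 1)*(q^2 + 5*q + 6) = (q - 1)*(q + 2)*(q + 3)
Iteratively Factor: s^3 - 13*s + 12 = (s - 3)*(s^2 + 3*s - 4) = (s - 3)*(s + 4)*(s - 1)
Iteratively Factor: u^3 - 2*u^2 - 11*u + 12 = (u - 4)*(u^2 + 2*u - 3) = (u - 4)*(u - 1)*(u + 3)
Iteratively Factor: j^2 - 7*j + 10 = (j - 5)*(j - 2)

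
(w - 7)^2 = w^2 - 14*w + 49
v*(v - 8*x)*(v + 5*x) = v^3 - 3*v^2*x - 40*v*x^2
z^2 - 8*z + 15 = (z - 5)*(z - 3)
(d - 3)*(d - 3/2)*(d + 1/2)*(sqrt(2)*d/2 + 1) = sqrt(2)*d^4/2 - 2*sqrt(2)*d^3 + d^3 - 4*d^2 + 9*sqrt(2)*d^2/8 + 9*sqrt(2)*d/8 + 9*d/4 + 9/4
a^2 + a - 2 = (a - 1)*(a + 2)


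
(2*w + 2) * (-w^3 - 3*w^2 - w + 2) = -2*w^4 - 8*w^3 - 8*w^2 + 2*w + 4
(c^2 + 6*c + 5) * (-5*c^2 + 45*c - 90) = -5*c^4 + 15*c^3 + 155*c^2 - 315*c - 450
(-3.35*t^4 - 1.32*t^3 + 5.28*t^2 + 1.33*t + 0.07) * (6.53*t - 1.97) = -21.8755*t^5 - 2.0201*t^4 + 37.0788*t^3 - 1.7167*t^2 - 2.163*t - 0.1379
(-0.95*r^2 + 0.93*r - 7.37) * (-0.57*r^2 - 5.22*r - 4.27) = 0.5415*r^4 + 4.4289*r^3 + 3.4028*r^2 + 34.5003*r + 31.4699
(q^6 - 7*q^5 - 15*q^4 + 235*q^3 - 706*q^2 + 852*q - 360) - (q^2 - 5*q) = q^6 - 7*q^5 - 15*q^4 + 235*q^3 - 707*q^2 + 857*q - 360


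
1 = 1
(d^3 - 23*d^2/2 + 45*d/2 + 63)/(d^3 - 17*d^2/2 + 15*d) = (2*d^2 - 11*d - 21)/(d*(2*d - 5))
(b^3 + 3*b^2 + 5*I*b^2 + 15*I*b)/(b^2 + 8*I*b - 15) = b*(b + 3)/(b + 3*I)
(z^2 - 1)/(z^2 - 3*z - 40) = (1 - z^2)/(-z^2 + 3*z + 40)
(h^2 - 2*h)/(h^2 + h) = (h - 2)/(h + 1)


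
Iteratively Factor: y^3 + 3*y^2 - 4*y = (y + 4)*(y^2 - y) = (y - 1)*(y + 4)*(y)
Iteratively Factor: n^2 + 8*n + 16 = (n + 4)*(n + 4)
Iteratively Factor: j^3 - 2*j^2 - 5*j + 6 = (j - 1)*(j^2 - j - 6) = (j - 3)*(j - 1)*(j + 2)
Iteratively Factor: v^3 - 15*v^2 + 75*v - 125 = (v - 5)*(v^2 - 10*v + 25) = (v - 5)^2*(v - 5)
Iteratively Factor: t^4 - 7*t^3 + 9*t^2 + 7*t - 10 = (t - 2)*(t^3 - 5*t^2 - t + 5) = (t - 2)*(t + 1)*(t^2 - 6*t + 5) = (t - 2)*(t - 1)*(t + 1)*(t - 5)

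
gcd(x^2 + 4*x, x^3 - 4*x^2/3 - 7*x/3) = x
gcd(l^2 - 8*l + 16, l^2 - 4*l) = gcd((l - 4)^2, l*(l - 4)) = l - 4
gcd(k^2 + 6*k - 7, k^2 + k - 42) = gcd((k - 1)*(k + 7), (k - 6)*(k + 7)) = k + 7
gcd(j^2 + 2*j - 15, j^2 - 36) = 1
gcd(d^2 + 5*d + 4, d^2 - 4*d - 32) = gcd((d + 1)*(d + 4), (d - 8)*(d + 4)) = d + 4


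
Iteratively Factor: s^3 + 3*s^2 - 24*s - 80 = (s - 5)*(s^2 + 8*s + 16) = (s - 5)*(s + 4)*(s + 4)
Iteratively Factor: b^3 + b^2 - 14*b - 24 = (b + 2)*(b^2 - b - 12) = (b + 2)*(b + 3)*(b - 4)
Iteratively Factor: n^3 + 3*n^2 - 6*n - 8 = (n + 4)*(n^2 - n - 2) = (n + 1)*(n + 4)*(n - 2)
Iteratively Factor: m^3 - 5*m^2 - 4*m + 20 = (m + 2)*(m^2 - 7*m + 10) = (m - 2)*(m + 2)*(m - 5)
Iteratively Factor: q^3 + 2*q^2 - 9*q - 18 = (q + 2)*(q^2 - 9) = (q - 3)*(q + 2)*(q + 3)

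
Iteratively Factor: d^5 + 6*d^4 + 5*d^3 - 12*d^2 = (d)*(d^4 + 6*d^3 + 5*d^2 - 12*d) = d*(d + 4)*(d^3 + 2*d^2 - 3*d) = d*(d + 3)*(d + 4)*(d^2 - d) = d^2*(d + 3)*(d + 4)*(d - 1)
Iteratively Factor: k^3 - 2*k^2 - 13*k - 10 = (k + 1)*(k^2 - 3*k - 10) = (k - 5)*(k + 1)*(k + 2)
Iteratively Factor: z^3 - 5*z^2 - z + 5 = (z - 1)*(z^2 - 4*z - 5) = (z - 5)*(z - 1)*(z + 1)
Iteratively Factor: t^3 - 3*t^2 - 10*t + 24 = (t - 2)*(t^2 - t - 12) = (t - 4)*(t - 2)*(t + 3)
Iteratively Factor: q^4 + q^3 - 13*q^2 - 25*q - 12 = (q + 3)*(q^3 - 2*q^2 - 7*q - 4) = (q + 1)*(q + 3)*(q^2 - 3*q - 4) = (q + 1)^2*(q + 3)*(q - 4)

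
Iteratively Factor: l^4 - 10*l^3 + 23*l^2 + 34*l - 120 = (l - 3)*(l^3 - 7*l^2 + 2*l + 40) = (l - 5)*(l - 3)*(l^2 - 2*l - 8) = (l - 5)*(l - 3)*(l + 2)*(l - 4)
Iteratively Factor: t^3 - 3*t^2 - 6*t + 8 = (t - 4)*(t^2 + t - 2) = (t - 4)*(t - 1)*(t + 2)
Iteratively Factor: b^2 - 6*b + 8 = (b - 2)*(b - 4)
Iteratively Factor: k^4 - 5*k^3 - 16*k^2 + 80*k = (k + 4)*(k^3 - 9*k^2 + 20*k) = (k - 5)*(k + 4)*(k^2 - 4*k) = k*(k - 5)*(k + 4)*(k - 4)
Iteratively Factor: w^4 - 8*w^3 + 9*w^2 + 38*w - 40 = (w + 2)*(w^3 - 10*w^2 + 29*w - 20) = (w - 1)*(w + 2)*(w^2 - 9*w + 20) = (w - 4)*(w - 1)*(w + 2)*(w - 5)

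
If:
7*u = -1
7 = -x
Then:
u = -1/7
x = -7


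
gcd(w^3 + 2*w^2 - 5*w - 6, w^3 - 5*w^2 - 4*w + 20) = w - 2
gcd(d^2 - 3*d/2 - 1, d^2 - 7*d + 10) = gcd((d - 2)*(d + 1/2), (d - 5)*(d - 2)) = d - 2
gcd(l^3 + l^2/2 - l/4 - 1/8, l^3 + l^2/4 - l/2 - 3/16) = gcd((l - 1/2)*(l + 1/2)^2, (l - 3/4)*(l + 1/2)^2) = l^2 + l + 1/4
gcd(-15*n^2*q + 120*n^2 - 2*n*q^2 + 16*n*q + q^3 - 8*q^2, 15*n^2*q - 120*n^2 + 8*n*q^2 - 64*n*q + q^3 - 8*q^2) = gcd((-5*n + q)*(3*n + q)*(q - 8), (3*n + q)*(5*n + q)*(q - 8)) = 3*n*q - 24*n + q^2 - 8*q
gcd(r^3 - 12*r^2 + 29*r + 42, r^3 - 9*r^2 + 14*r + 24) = r^2 - 5*r - 6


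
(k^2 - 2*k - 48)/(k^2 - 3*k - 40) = (k + 6)/(k + 5)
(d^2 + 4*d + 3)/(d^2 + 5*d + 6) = (d + 1)/(d + 2)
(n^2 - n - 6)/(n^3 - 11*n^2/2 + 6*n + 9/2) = 2*(n + 2)/(2*n^2 - 5*n - 3)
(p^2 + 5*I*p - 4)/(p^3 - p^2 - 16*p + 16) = (p^2 + 5*I*p - 4)/(p^3 - p^2 - 16*p + 16)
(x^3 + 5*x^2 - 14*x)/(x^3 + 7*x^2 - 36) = x*(x + 7)/(x^2 + 9*x + 18)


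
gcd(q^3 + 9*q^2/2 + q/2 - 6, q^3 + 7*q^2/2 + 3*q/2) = 1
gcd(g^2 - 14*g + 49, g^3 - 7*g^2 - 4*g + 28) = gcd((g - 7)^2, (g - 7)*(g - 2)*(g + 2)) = g - 7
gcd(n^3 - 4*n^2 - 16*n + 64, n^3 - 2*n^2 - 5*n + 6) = 1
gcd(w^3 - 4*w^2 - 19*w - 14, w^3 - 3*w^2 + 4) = w + 1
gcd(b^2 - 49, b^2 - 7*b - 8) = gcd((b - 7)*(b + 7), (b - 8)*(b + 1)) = 1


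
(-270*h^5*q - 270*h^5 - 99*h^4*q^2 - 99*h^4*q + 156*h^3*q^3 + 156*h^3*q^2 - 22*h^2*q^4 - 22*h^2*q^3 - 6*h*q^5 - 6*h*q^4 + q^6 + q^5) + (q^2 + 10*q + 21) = -270*h^5*q - 270*h^5 - 99*h^4*q^2 - 99*h^4*q + 156*h^3*q^3 + 156*h^3*q^2 - 22*h^2*q^4 - 22*h^2*q^3 - 6*h*q^5 - 6*h*q^4 + q^6 + q^5 + q^2 + 10*q + 21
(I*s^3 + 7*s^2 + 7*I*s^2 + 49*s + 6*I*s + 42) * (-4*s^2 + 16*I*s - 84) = -4*I*s^5 - 44*s^4 - 28*I*s^4 - 308*s^3 + 4*I*s^3 - 852*s^2 + 196*I*s^2 - 4116*s + 168*I*s - 3528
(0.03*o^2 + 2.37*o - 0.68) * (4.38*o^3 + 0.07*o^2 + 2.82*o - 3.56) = 0.1314*o^5 + 10.3827*o^4 - 2.7279*o^3 + 6.529*o^2 - 10.3548*o + 2.4208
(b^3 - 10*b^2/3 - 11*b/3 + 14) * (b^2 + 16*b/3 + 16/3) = b^5 + 2*b^4 - 145*b^3/9 - 70*b^2/3 + 496*b/9 + 224/3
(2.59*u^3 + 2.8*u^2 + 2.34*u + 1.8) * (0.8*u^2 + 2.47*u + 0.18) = 2.072*u^5 + 8.6373*u^4 + 9.2542*u^3 + 7.7238*u^2 + 4.8672*u + 0.324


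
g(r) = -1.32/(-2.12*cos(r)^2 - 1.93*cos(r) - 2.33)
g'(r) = -1.32*(-4.24*sin(r)*cos(r) - 1.93*sin(r))/(-2.12*cos(r)^2 - 1.93*cos(r) - 2.33)^2 = (5.5968*cos(r) + 2.5476)*sin(r)/(2.12*cos(r)^2 + 1.93*cos(r) + 2.33)^2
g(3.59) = 0.57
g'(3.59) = 0.20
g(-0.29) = 0.22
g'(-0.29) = -0.06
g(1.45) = 0.51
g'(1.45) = 0.48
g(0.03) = 0.21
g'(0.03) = 0.01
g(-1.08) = 0.36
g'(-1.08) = -0.33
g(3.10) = 0.52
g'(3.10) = -0.02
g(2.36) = 0.65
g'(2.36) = -0.24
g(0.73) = 0.27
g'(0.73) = 0.18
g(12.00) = 0.24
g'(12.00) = -0.13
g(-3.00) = 0.53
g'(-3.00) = 0.07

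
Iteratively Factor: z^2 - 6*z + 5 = (z - 5)*(z - 1)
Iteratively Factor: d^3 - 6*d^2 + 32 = (d + 2)*(d^2 - 8*d + 16) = (d - 4)*(d + 2)*(d - 4)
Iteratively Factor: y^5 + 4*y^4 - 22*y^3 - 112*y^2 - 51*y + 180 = (y - 5)*(y^4 + 9*y^3 + 23*y^2 + 3*y - 36) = (y - 5)*(y + 3)*(y^3 + 6*y^2 + 5*y - 12) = (y - 5)*(y + 3)^2*(y^2 + 3*y - 4) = (y - 5)*(y - 1)*(y + 3)^2*(y + 4)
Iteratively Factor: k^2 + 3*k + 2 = (k + 1)*(k + 2)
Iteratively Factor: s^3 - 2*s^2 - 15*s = (s + 3)*(s^2 - 5*s) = s*(s + 3)*(s - 5)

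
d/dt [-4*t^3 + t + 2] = 1 - 12*t^2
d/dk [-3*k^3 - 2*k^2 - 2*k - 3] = -9*k^2 - 4*k - 2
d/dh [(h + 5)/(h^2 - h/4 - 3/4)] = 4*(4*h^2 - h - (h + 5)*(8*h - 1) - 3)/(-4*h^2 + h + 3)^2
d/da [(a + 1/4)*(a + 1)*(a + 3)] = 3*a^2 + 17*a/2 + 4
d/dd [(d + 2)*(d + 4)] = 2*d + 6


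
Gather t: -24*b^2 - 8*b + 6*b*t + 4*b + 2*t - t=-24*b^2 - 4*b + t*(6*b + 1)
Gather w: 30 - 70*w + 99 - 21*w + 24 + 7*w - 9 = 144 - 84*w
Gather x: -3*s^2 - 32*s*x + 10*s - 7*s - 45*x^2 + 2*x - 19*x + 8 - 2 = -3*s^2 + 3*s - 45*x^2 + x*(-32*s - 17) + 6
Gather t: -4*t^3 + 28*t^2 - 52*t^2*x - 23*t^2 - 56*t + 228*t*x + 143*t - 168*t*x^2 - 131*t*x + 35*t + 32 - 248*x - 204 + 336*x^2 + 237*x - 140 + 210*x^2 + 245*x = -4*t^3 + t^2*(5 - 52*x) + t*(-168*x^2 + 97*x + 122) + 546*x^2 + 234*x - 312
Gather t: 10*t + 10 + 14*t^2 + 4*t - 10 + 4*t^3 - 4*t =4*t^3 + 14*t^2 + 10*t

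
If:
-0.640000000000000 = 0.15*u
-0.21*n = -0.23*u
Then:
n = -4.67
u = -4.27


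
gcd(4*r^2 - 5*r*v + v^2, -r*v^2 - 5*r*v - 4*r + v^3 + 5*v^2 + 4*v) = r - v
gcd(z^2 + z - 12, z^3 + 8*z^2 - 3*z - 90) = z - 3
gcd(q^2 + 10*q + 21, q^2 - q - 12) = q + 3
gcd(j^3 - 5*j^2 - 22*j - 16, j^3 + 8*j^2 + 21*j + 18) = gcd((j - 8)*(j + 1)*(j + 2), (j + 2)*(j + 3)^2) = j + 2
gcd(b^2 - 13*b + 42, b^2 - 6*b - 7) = b - 7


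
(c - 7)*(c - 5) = c^2 - 12*c + 35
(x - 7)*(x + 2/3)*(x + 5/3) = x^3 - 14*x^2/3 - 137*x/9 - 70/9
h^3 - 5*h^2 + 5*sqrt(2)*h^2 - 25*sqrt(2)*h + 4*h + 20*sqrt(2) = (h - 4)*(h - 1)*(h + 5*sqrt(2))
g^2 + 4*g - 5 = (g - 1)*(g + 5)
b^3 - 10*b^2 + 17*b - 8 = (b - 8)*(b - 1)^2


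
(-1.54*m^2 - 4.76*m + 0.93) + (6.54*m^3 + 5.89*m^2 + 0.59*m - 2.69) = 6.54*m^3 + 4.35*m^2 - 4.17*m - 1.76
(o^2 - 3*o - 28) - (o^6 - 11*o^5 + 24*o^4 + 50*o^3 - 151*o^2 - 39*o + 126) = -o^6 + 11*o^5 - 24*o^4 - 50*o^3 + 152*o^2 + 36*o - 154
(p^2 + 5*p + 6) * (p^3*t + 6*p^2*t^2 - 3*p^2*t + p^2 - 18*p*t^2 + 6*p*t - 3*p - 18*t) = p^5*t + 6*p^4*t^2 + 2*p^4*t + p^4 + 12*p^3*t^2 - 3*p^3*t + 2*p^3 - 54*p^2*t^2 - 6*p^2*t - 9*p^2 - 108*p*t^2 - 54*p*t - 18*p - 108*t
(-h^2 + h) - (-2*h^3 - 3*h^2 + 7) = 2*h^3 + 2*h^2 + h - 7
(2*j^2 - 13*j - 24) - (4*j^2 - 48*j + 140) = -2*j^2 + 35*j - 164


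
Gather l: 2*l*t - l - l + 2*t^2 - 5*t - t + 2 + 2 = l*(2*t - 2) + 2*t^2 - 6*t + 4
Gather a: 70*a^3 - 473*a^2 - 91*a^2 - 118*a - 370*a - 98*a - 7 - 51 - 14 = 70*a^3 - 564*a^2 - 586*a - 72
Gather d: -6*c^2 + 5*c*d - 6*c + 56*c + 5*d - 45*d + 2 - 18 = -6*c^2 + 50*c + d*(5*c - 40) - 16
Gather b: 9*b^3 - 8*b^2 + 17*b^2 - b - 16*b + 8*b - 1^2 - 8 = 9*b^3 + 9*b^2 - 9*b - 9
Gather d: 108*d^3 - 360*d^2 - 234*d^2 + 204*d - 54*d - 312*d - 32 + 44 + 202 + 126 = 108*d^3 - 594*d^2 - 162*d + 340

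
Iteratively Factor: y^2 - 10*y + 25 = (y - 5)*(y - 5)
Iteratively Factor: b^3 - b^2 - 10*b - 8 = (b + 1)*(b^2 - 2*b - 8) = (b + 1)*(b + 2)*(b - 4)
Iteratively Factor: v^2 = (v)*(v)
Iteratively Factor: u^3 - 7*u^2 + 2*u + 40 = (u - 5)*(u^2 - 2*u - 8) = (u - 5)*(u - 4)*(u + 2)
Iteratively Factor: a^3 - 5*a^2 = (a)*(a^2 - 5*a) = a*(a - 5)*(a)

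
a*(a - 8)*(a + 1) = a^3 - 7*a^2 - 8*a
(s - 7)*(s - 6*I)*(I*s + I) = I*s^3 + 6*s^2 - 6*I*s^2 - 36*s - 7*I*s - 42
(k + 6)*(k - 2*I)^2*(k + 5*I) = k^4 + 6*k^3 + I*k^3 + 16*k^2 + 6*I*k^2 + 96*k - 20*I*k - 120*I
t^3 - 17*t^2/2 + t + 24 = (t - 8)*(t - 2)*(t + 3/2)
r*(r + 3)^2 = r^3 + 6*r^2 + 9*r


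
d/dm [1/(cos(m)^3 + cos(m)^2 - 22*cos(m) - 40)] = (3*cos(m)^2 + 2*cos(m) - 22)*sin(m)/(cos(m)^3 + cos(m)^2 - 22*cos(m) - 40)^2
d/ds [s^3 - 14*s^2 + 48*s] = 3*s^2 - 28*s + 48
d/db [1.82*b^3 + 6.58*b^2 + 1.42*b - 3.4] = 5.46*b^2 + 13.16*b + 1.42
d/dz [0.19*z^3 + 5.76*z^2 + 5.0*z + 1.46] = 0.57*z^2 + 11.52*z + 5.0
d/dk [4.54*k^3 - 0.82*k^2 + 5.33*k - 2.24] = 13.62*k^2 - 1.64*k + 5.33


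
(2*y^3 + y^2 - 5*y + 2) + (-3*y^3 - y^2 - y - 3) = -y^3 - 6*y - 1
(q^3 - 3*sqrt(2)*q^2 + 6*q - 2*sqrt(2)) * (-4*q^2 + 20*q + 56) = -4*q^5 + 12*sqrt(2)*q^4 + 20*q^4 - 60*sqrt(2)*q^3 + 32*q^3 - 160*sqrt(2)*q^2 + 120*q^2 - 40*sqrt(2)*q + 336*q - 112*sqrt(2)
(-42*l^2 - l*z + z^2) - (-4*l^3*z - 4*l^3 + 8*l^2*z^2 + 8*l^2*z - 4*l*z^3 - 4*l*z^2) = 4*l^3*z + 4*l^3 - 8*l^2*z^2 - 8*l^2*z - 42*l^2 + 4*l*z^3 + 4*l*z^2 - l*z + z^2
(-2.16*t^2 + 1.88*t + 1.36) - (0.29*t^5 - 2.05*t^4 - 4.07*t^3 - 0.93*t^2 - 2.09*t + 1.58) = -0.29*t^5 + 2.05*t^4 + 4.07*t^3 - 1.23*t^2 + 3.97*t - 0.22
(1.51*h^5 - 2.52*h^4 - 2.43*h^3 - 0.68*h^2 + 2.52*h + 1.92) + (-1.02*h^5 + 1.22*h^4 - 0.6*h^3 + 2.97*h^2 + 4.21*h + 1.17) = 0.49*h^5 - 1.3*h^4 - 3.03*h^3 + 2.29*h^2 + 6.73*h + 3.09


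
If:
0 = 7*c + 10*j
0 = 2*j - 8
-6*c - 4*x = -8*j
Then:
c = -40/7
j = 4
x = 116/7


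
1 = 1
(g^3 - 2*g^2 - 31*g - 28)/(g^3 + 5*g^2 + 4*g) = (g - 7)/g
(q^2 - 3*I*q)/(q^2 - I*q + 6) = q/(q + 2*I)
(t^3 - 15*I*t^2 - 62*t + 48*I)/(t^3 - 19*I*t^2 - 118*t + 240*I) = (t - I)/(t - 5*I)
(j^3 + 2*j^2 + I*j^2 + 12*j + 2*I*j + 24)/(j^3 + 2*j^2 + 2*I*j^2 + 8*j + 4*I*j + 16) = (j - 3*I)/(j - 2*I)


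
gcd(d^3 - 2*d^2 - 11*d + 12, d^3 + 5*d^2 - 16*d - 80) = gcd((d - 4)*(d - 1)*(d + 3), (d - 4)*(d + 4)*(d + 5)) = d - 4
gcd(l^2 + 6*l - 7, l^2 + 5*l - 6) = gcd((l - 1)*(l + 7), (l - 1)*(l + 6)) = l - 1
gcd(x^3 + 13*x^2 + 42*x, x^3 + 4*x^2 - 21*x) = x^2 + 7*x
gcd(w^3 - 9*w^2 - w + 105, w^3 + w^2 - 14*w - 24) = w + 3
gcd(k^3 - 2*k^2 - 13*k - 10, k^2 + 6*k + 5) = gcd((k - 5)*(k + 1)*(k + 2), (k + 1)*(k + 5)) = k + 1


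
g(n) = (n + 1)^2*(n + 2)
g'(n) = (n + 1)^2 + (n + 2)*(2*n + 2)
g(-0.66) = 0.15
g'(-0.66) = 1.03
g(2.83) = 70.85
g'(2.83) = 51.67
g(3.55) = 114.90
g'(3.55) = 71.21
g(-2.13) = -0.17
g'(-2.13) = 1.57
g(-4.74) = -38.33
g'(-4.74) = 34.48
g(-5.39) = -65.33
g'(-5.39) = 49.04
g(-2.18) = -0.25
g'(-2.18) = 1.82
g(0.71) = 7.92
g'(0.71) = 12.19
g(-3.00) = -4.00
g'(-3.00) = 8.00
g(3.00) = 80.00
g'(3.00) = 56.00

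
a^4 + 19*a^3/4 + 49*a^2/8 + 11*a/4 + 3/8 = (a + 1/4)*(a + 1/2)*(a + 1)*(a + 3)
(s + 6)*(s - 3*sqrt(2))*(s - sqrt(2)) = s^3 - 4*sqrt(2)*s^2 + 6*s^2 - 24*sqrt(2)*s + 6*s + 36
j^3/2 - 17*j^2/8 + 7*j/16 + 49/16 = (j/2 + 1/2)*(j - 7/2)*(j - 7/4)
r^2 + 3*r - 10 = (r - 2)*(r + 5)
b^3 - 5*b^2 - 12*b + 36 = (b - 6)*(b - 2)*(b + 3)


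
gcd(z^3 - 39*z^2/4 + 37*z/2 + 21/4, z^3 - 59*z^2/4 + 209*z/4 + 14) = z^2 - 27*z/4 - 7/4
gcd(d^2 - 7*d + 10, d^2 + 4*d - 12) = d - 2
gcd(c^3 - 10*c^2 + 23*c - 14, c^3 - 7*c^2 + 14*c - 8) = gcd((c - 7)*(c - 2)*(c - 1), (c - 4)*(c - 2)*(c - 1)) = c^2 - 3*c + 2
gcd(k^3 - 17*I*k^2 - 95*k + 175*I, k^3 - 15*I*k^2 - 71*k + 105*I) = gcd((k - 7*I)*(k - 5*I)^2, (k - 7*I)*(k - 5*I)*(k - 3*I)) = k^2 - 12*I*k - 35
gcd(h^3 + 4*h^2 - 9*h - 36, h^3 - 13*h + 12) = h^2 + h - 12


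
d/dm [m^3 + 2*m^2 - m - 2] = 3*m^2 + 4*m - 1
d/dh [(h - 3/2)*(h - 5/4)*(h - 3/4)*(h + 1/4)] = 4*h^3 - 39*h^2/4 + 49*h/8 - 27/64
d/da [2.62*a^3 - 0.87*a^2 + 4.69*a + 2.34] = 7.86*a^2 - 1.74*a + 4.69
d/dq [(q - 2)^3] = 3*(q - 2)^2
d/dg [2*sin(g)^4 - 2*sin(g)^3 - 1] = 2*(4*sin(g) - 3)*sin(g)^2*cos(g)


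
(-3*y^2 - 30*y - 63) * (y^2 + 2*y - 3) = -3*y^4 - 36*y^3 - 114*y^2 - 36*y + 189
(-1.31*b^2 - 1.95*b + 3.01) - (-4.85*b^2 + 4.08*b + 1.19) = 3.54*b^2 - 6.03*b + 1.82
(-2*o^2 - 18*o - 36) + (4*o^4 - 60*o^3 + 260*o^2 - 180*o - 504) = 4*o^4 - 60*o^3 + 258*o^2 - 198*o - 540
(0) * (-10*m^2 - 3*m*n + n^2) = 0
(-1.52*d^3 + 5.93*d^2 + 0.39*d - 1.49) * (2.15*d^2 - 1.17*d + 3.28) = -3.268*d^5 + 14.5279*d^4 - 11.0852*d^3 + 15.7906*d^2 + 3.0225*d - 4.8872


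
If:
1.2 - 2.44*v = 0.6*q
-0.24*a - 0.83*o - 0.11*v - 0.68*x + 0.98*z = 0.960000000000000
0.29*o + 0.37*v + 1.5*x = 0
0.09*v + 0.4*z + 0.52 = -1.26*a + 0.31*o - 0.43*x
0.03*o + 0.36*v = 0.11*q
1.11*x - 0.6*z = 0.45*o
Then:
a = -0.70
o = -0.51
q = 0.82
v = 0.29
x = 0.03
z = 0.43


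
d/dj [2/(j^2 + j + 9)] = 2*(-2*j - 1)/(j^2 + j + 9)^2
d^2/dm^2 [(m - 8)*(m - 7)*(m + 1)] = 6*m - 28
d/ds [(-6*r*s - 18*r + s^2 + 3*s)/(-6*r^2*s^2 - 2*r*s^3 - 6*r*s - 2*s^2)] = (s*(6*r - 2*s - 3)*(3*r^2*s + r*s^2 + 3*r + s) - (6*r*s + 18*r - s^2 - 3*s)*(6*r^2*s + 3*r*s^2 + 3*r + 2*s))/(2*s^2*(3*r^2*s + r*s^2 + 3*r + s)^2)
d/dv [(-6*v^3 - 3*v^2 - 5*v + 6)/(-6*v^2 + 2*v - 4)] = (9*v^4 - 6*v^3 + 9*v^2 + 24*v + 2)/(9*v^4 - 6*v^3 + 13*v^2 - 4*v + 4)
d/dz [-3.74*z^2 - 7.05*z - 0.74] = -7.48*z - 7.05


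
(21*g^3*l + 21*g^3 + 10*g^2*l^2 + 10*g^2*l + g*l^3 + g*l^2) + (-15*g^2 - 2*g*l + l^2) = 21*g^3*l + 21*g^3 + 10*g^2*l^2 + 10*g^2*l - 15*g^2 + g*l^3 + g*l^2 - 2*g*l + l^2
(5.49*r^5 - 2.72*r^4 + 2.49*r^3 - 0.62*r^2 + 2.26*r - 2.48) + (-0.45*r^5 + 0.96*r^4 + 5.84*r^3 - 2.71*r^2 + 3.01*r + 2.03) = 5.04*r^5 - 1.76*r^4 + 8.33*r^3 - 3.33*r^2 + 5.27*r - 0.45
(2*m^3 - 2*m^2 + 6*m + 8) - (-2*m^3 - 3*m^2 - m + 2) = 4*m^3 + m^2 + 7*m + 6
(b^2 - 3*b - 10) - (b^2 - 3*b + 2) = -12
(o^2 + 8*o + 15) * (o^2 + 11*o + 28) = o^4 + 19*o^3 + 131*o^2 + 389*o + 420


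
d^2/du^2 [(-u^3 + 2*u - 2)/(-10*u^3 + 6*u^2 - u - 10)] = 2*(60*u^6 - 630*u^5 + 960*u^4 - 951*u^3 + 1506*u^2 - 696*u + 142)/(1000*u^9 - 1800*u^8 + 1380*u^7 + 2424*u^6 - 3462*u^5 + 1662*u^4 + 2641*u^3 - 1770*u^2 + 300*u + 1000)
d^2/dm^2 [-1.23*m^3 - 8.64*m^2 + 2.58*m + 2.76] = -7.38*m - 17.28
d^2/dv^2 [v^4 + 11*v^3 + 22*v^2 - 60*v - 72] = 12*v^2 + 66*v + 44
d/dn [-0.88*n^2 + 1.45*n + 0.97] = 1.45 - 1.76*n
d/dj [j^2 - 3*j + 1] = 2*j - 3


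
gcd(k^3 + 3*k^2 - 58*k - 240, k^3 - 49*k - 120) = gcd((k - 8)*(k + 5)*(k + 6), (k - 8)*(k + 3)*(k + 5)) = k^2 - 3*k - 40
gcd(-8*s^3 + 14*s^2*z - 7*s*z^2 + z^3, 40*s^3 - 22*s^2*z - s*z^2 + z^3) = 8*s^2 - 6*s*z + z^2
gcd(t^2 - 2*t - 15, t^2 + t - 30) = t - 5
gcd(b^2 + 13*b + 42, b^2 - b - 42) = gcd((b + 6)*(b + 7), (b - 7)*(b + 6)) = b + 6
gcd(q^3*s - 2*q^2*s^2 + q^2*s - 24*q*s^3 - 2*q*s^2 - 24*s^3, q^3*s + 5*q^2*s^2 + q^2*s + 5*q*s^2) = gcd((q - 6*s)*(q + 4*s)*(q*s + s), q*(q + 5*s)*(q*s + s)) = q*s + s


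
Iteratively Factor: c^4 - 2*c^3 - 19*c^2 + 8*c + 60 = (c - 5)*(c^3 + 3*c^2 - 4*c - 12) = (c - 5)*(c + 2)*(c^2 + c - 6) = (c - 5)*(c + 2)*(c + 3)*(c - 2)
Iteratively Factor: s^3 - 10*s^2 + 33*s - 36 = (s - 4)*(s^2 - 6*s + 9) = (s - 4)*(s - 3)*(s - 3)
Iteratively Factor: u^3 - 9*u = (u - 3)*(u^2 + 3*u) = (u - 3)*(u + 3)*(u)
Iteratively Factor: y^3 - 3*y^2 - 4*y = (y + 1)*(y^2 - 4*y) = y*(y + 1)*(y - 4)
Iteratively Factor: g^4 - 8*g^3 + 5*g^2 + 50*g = (g)*(g^3 - 8*g^2 + 5*g + 50) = g*(g - 5)*(g^2 - 3*g - 10) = g*(g - 5)^2*(g + 2)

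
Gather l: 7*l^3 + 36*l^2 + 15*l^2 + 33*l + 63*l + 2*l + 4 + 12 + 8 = 7*l^3 + 51*l^2 + 98*l + 24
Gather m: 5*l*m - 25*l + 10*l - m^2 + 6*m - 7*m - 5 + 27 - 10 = -15*l - m^2 + m*(5*l - 1) + 12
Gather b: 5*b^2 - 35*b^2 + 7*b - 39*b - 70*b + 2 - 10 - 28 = -30*b^2 - 102*b - 36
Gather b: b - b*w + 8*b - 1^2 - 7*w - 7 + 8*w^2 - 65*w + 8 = b*(9 - w) + 8*w^2 - 72*w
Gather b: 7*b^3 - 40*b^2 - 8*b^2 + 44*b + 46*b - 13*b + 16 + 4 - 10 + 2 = 7*b^3 - 48*b^2 + 77*b + 12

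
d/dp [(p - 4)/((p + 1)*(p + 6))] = (-p^2 + 8*p + 34)/(p^4 + 14*p^3 + 61*p^2 + 84*p + 36)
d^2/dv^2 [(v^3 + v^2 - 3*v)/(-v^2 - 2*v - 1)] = 2*(2*v - 7)/(v^4 + 4*v^3 + 6*v^2 + 4*v + 1)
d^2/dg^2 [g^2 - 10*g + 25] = 2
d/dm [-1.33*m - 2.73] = -1.33000000000000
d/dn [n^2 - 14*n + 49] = 2*n - 14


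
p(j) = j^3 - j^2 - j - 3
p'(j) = 3*j^2 - 2*j - 1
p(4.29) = 53.26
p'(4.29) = 45.63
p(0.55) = -3.69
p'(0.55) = -1.19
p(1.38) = -3.66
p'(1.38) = 1.95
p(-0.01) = -2.99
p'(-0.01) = -0.98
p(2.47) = 3.50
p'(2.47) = 12.36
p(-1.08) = -4.35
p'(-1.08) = 4.66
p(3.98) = 40.22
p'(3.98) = 38.56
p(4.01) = 41.39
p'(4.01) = 39.22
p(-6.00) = -249.00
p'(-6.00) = 119.00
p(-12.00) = -1863.00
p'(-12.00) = 455.00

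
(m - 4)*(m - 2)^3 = m^4 - 10*m^3 + 36*m^2 - 56*m + 32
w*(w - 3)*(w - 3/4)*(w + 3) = w^4 - 3*w^3/4 - 9*w^2 + 27*w/4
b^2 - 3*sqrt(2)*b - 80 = (b - 8*sqrt(2))*(b + 5*sqrt(2))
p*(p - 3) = p^2 - 3*p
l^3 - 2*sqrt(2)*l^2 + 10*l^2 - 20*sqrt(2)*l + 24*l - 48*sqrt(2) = (l + 4)*(l + 6)*(l - 2*sqrt(2))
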